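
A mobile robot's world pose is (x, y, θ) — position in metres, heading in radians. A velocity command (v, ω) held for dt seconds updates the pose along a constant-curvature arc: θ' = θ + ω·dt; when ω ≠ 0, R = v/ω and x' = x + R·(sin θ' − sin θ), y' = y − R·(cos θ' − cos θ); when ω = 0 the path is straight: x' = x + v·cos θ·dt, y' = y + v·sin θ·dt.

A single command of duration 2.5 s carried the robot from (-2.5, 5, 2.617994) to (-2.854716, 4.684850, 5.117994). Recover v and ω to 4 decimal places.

v = 0.2500, ω = 1.0000

Δθ = 5.117994 − 2.617994 = 2.500000
ω = Δθ/dt = 2.500000/2.5 = 1.0000
R = Δx/(sin θ' − sin θ) = 0.2500
v = R·ω = 0.2500·1.0000 = 0.2500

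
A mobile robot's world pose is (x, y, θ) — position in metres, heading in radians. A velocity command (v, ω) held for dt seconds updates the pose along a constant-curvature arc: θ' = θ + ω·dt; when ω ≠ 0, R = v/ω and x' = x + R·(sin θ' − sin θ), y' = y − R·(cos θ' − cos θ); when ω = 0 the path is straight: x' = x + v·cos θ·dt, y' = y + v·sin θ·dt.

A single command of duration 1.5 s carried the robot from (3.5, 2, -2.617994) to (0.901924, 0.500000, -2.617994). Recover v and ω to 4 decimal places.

Δθ = -2.617994 − -2.617994 = 0.000000
ω = Δθ/dt = 0.000000/1.5 = 0.0000
ω = 0 → v = (Δx·cos θ + Δy·sin θ)/dt = 2.0000

v = 2.0000, ω = 0.0000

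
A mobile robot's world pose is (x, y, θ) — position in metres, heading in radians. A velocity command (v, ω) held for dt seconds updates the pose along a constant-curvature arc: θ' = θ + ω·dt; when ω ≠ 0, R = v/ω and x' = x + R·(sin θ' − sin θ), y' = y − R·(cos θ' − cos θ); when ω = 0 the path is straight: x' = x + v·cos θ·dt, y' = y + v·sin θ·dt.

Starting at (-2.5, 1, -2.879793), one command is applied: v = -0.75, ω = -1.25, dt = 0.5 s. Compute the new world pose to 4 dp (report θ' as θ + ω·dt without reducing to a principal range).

θ' = -2.8798 + -1.25·0.5 = -3.5048
R = v/ω = -0.75/-1.25 = 0.6000
x' = -2.5 + 0.6000·(sin -3.5048 − sin -2.8798) = -2.1315
y' = 1 − 0.6000·(cos -3.5048 − cos -2.8798) = 0.9813

(-2.1315, 0.9813, -3.5048)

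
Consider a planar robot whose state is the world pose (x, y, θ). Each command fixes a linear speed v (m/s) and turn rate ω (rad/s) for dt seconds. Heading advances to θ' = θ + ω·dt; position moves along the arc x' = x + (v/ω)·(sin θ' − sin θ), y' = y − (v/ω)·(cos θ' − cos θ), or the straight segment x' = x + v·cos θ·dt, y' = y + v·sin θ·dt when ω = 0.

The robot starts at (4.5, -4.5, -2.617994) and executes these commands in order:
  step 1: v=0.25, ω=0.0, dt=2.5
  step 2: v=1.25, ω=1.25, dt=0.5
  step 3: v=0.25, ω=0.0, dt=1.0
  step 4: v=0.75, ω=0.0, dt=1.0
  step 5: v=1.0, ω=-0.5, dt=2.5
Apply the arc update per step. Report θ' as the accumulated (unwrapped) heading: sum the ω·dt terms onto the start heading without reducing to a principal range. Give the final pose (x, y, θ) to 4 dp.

step 1: θ'=-2.6180 (straight) → pose (3.9587, -4.8125, -2.6180)
step 2: θ'=-1.9930 (R=1.0000) → pose (3.5465, -5.2688, -1.9930)
step 3: θ'=-1.9930 (straight) → pose (3.4441, -5.4968, -1.9930)
step 4: θ'=-1.9930 (straight) → pose (3.1368, -6.1809, -1.9930)
step 5: θ'=-3.2430 (R=-2.0000) → pose (1.1099, -7.3511, -3.2430)

(1.1099, -7.3511, -3.2430)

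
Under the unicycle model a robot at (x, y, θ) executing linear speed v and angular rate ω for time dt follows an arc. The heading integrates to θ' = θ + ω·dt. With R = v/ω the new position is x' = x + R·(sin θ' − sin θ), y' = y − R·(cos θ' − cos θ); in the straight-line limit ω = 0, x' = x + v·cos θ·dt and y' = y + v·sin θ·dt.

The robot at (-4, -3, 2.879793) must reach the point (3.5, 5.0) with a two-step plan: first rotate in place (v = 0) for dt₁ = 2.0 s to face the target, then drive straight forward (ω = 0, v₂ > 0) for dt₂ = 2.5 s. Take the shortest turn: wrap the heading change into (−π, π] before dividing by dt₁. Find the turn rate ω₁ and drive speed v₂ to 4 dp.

ω₁ = -1.0311, v₂ = 4.3863

heading to target = atan2(5−-3, 3.5−-4) = 0.8176
Δθ = wrap(0.8176 − 2.8798) = -2.0621; ω₁ = Δθ/dt₁ = -1.0311
distance = √((3.5−-4)² + (5−-3)²) = 10.9659; v₂ = distance/dt₂ = 4.3863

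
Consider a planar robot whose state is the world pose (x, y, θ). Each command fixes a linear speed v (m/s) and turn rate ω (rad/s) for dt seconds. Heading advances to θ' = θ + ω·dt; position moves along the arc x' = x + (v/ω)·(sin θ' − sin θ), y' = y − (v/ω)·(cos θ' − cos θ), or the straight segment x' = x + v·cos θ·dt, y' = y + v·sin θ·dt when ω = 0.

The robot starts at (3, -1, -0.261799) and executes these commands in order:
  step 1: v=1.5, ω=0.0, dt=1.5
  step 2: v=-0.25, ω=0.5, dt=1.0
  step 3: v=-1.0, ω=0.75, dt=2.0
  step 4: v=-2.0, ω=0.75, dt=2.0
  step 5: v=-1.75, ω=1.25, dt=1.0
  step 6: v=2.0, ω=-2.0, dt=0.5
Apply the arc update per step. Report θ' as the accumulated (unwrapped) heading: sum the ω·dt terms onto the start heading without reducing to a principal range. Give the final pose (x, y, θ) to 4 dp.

(7.4071, -4.9432, 3.4882)

step 1: θ'=-0.2618 (straight) → pose (5.1733, -1.5823, -0.2618)
step 2: θ'=0.2382 (R=-0.5000) → pose (4.9259, -1.5794, 0.2382)
step 3: θ'=1.7382 (R=-1.3333) → pose (3.9259, -3.0973, 1.7382)
step 4: θ'=3.2382 (R=-2.6667) → pose (6.8125, -5.3072, 3.2382)
step 5: θ'=4.4882 (R=-1.4000) → pose (8.0424, -4.2249, 4.4882)
step 6: θ'=3.4882 (R=-1.0000) → pose (7.4071, -4.9432, 3.4882)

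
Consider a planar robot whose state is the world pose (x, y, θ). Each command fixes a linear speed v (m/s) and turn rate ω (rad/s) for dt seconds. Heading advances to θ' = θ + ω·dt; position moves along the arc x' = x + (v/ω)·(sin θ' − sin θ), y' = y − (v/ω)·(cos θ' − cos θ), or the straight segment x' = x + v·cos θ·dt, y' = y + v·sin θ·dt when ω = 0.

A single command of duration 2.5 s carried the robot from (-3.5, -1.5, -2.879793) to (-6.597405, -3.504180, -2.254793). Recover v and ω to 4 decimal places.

Δθ = -2.254793 − -2.879793 = 0.625000
ω = Δθ/dt = 0.625000/2.5 = 0.2500
R = Δx/(sin θ' − sin θ) = 6.0000
v = R·ω = 6.0000·0.2500 = 1.5000

v = 1.5000, ω = 0.2500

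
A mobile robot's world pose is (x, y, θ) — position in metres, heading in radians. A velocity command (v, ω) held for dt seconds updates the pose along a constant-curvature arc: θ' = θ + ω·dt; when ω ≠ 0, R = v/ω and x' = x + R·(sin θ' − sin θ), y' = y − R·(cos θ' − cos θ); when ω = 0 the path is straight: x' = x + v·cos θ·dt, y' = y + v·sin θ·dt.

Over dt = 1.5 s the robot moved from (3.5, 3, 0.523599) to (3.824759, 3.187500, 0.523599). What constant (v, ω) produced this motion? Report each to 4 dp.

v = 0.2500, ω = 0.0000

Δθ = 0.523599 − 0.523599 = 0.000000
ω = Δθ/dt = 0.000000/1.5 = 0.0000
ω = 0 → v = (Δx·cos θ + Δy·sin θ)/dt = 0.2500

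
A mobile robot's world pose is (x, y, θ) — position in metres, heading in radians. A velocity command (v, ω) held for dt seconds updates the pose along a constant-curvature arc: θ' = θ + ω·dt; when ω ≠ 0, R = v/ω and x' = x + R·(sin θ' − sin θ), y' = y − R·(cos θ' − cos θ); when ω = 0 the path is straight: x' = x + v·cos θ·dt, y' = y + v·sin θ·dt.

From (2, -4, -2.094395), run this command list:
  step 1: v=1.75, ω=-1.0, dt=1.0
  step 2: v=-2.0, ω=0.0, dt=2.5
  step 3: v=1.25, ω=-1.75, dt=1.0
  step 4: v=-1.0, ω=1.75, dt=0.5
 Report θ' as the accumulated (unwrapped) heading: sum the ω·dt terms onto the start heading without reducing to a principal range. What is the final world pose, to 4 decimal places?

step 1: θ'=-3.0944 (R=-1.7500) → pose (0.5670, -4.8731, -3.0944)
step 2: θ'=-3.0944 (straight) → pose (5.5615, -4.6372, -3.0944)
step 3: θ'=-4.8444 (R=-0.7143) → pose (4.8197, -3.8296, -4.8444)
step 4: θ'=-3.9694 (R=-0.5714) → pose (4.9653, -4.2914, -3.9694)

(4.9653, -4.2914, -3.9694)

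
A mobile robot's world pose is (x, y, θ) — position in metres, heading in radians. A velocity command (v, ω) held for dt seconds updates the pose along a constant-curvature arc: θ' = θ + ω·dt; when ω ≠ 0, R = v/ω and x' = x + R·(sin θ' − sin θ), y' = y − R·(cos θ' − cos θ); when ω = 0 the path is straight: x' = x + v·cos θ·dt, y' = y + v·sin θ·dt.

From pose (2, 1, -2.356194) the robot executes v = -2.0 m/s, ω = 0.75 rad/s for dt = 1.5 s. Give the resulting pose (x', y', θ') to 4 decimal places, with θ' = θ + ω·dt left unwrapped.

(2.6287, 3.7739, -1.2312)

θ' = -2.3562 + 0.75·1.5 = -1.2312
R = v/ω = -2.0/0.75 = -2.6667
x' = 2 + -2.6667·(sin -1.2312 − sin -2.3562) = 2.6287
y' = 1 − -2.6667·(cos -1.2312 − cos -2.3562) = 3.7739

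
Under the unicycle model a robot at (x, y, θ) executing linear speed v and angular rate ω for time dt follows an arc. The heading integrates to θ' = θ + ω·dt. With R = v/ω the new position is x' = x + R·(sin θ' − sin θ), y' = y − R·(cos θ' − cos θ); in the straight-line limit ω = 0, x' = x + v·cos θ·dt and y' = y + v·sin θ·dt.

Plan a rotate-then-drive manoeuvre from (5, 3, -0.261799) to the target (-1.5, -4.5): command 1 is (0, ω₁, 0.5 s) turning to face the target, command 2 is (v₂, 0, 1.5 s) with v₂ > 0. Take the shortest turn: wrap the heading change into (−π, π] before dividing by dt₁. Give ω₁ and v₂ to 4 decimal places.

ω₁ = -4.0462, v₂ = 6.6165

heading to target = atan2(-4.5−3, -1.5−5) = -2.2849
Δθ = wrap(-2.2849 − -0.2618) = -2.0231; ω₁ = Δθ/dt₁ = -4.0462
distance = √((-1.5−5)² + (-4.5−3)²) = 9.9247; v₂ = distance/dt₂ = 6.6165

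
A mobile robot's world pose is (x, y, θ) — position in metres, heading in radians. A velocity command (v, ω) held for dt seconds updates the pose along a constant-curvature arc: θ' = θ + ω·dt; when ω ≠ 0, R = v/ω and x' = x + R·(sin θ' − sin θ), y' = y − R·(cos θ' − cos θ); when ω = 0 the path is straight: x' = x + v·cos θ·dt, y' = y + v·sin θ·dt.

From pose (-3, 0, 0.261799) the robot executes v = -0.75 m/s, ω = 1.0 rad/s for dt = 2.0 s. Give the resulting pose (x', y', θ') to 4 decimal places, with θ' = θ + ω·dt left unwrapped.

(-3.3838, -1.2024, 2.2618)

θ' = 0.2618 + 1.0·2.0 = 2.2618
R = v/ω = -0.75/1.0 = -0.7500
x' = -3 + -0.7500·(sin 2.2618 − sin 0.2618) = -3.3838
y' = 0 − -0.7500·(cos 2.2618 − cos 0.2618) = -1.2024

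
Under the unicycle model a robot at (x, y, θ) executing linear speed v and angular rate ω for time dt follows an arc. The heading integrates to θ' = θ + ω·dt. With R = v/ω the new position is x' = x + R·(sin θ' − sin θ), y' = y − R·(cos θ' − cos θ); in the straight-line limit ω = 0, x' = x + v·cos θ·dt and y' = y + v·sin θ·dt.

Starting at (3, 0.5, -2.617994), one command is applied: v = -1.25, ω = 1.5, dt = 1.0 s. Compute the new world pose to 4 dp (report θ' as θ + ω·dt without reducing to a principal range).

(3.3327, 1.5863, -1.1180)

θ' = -2.6180 + 1.5·1.0 = -1.1180
R = v/ω = -1.25/1.5 = -0.8333
x' = 3 + -0.8333·(sin -1.1180 − sin -2.6180) = 3.3327
y' = 0.5 − -0.8333·(cos -1.1180 − cos -2.6180) = 1.5863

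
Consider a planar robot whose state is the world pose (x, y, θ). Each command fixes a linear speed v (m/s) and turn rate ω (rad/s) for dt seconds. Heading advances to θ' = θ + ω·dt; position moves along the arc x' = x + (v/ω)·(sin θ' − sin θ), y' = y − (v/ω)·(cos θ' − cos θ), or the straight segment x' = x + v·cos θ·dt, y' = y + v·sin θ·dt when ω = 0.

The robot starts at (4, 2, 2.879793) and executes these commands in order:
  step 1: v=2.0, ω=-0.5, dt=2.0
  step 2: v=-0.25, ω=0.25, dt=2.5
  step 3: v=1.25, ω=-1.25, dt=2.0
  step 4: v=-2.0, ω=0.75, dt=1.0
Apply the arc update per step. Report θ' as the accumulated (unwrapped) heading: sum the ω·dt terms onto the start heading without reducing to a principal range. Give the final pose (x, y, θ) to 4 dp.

step 1: θ'=1.8798 (R=-4.0000) → pose (1.2247, 4.6473, 1.8798)
step 2: θ'=2.5048 (R=-1.0000) → pose (1.5827, 4.1474, 2.5048)
step 3: θ'=0.0048 (R=-1.0000) → pose (2.1726, 5.9514, 0.0048)
step 4: θ'=0.7548 (R=-2.6667) → pose (0.3583, 5.2272, 0.7548)

(0.3583, 5.2272, 0.7548)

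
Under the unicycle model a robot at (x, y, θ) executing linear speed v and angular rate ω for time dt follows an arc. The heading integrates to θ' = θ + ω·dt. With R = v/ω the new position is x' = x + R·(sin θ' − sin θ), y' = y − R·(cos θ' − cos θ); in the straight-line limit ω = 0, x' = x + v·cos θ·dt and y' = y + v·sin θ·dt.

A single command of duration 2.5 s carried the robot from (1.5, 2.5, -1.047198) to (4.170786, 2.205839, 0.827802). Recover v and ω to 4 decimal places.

Δθ = 0.827802 − -1.047198 = 1.875000
ω = Δθ/dt = 1.875000/2.5 = 0.7500
R = Δx/(sin θ' − sin θ) = 1.6667
v = R·ω = 1.6667·0.7500 = 1.2500

v = 1.2500, ω = 0.7500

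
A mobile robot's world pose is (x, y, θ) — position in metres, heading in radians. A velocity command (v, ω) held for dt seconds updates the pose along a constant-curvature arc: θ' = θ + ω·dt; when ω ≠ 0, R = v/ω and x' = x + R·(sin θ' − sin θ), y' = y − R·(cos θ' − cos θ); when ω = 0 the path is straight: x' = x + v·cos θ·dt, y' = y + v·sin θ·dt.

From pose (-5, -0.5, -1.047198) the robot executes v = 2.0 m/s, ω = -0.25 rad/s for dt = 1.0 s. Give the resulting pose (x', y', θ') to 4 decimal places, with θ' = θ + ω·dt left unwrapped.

θ' = -1.0472 + -0.25·1.0 = -1.2972
R = v/ω = 2.0/-0.25 = -8.0000
x' = -5 + -8.0000·(sin -1.2972 − sin -1.0472) = -4.2258
y' = -0.5 − -8.0000·(cos -1.2972 − cos -1.0472) = -2.3384

(-4.2258, -2.3384, -1.2972)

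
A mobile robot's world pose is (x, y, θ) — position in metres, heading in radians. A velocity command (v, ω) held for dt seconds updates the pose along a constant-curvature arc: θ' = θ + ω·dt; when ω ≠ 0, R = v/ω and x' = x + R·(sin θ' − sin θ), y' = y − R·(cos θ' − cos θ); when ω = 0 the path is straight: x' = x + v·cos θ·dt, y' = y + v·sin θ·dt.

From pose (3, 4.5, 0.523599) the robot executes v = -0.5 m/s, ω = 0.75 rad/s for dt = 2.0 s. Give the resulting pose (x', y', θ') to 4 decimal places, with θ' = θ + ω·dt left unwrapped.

θ' = 0.5236 + 0.75·2.0 = 2.0236
R = v/ω = -0.5/0.75 = -0.6667
x' = 3 + -0.6667·(sin 2.0236 − sin 0.5236) = 2.7339
y' = 4.5 − -0.6667·(cos 2.0236 − cos 0.5236) = 3.6310

(2.7339, 3.6310, 2.0236)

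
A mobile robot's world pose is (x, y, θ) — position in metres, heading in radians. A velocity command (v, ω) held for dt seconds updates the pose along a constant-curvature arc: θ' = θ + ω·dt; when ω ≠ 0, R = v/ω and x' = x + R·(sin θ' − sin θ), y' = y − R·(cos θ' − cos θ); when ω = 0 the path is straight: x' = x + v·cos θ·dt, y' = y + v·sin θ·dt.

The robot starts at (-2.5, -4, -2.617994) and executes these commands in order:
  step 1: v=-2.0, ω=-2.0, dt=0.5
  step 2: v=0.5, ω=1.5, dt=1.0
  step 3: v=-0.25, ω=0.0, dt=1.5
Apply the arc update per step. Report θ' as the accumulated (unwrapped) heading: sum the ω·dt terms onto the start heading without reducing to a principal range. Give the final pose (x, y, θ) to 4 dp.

(-1.7838, -3.7799, -2.1180)

step 1: θ'=-3.6180 (R=1.0000) → pose (-1.5414, -3.9774, -3.6180)
step 2: θ'=-2.1180 (R=0.3333) → pose (-1.9789, -4.1002, -2.1180)
step 3: θ'=-2.1180 (straight) → pose (-1.7838, -3.7799, -2.1180)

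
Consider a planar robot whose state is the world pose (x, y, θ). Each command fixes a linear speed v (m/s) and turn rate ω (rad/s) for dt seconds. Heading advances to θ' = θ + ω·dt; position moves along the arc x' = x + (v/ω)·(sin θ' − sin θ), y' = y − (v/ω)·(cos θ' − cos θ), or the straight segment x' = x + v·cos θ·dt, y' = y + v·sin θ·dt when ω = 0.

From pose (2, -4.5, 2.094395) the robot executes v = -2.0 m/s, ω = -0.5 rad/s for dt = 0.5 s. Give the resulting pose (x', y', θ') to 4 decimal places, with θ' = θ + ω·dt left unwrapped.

θ' = 2.0944 + -0.5·0.5 = 1.8444
R = v/ω = -2.0/-0.5 = 4.0000
x' = 2 + 4.0000·(sin 1.8444 − sin 2.0944) = 2.3871
y' = -4.5 − 4.0000·(cos 1.8444 − cos 2.0944) = -5.4192

(2.3871, -5.4192, 1.8444)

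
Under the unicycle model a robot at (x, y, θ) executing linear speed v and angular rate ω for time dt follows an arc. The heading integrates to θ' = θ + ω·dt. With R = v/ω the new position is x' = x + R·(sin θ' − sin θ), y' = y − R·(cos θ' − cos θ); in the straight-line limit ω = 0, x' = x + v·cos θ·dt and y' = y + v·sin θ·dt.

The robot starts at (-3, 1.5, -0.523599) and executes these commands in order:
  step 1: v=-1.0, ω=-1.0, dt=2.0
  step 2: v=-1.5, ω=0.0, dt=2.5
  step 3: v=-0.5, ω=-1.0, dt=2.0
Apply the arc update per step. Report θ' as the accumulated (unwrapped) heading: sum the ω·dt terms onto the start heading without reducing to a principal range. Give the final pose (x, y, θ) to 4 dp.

step 1: θ'=-2.5236 (R=1.0000) → pose (-3.0794, 3.1811, -2.5236)
step 2: θ'=-2.5236 (straight) → pose (-0.0230, 5.3538, -2.5236)
step 3: θ'=-4.5236 (R=0.5000) → pose (0.7578, 5.0401, -4.5236)

(0.7578, 5.0401, -4.5236)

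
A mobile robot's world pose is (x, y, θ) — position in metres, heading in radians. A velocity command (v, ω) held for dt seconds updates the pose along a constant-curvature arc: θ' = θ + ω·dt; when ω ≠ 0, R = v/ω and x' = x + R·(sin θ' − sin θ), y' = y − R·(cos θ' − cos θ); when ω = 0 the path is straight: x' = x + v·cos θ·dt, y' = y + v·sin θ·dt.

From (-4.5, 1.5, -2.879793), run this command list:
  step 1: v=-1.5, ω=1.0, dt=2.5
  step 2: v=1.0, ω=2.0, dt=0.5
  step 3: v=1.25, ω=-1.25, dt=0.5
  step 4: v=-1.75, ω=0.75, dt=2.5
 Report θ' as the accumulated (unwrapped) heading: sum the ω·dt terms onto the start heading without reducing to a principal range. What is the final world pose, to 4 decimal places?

(-5.5109, 1.5642, 1.8702)

step 1: θ'=-0.3798 (R=-1.5000) → pose (-4.3321, 4.3420, -0.3798)
step 2: θ'=0.6202 (R=0.5000) → pose (-3.8562, 4.3995, 0.6202)
step 3: θ'=-0.0048 (R=-1.0000) → pose (-3.2702, 4.5857, -0.0048)
step 4: θ'=1.8702 (R=-2.3333) → pose (-5.5109, 1.5642, 1.8702)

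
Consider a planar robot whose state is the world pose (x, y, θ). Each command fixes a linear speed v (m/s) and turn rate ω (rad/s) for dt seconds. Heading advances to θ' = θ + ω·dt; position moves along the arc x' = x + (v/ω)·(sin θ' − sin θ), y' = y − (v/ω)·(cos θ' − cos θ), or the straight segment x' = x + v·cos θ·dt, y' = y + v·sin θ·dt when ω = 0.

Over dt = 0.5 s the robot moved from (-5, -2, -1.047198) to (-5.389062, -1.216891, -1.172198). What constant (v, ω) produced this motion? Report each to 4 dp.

Δθ = -1.172198 − -1.047198 = -0.125000
ω = Δθ/dt = -0.125000/0.5 = -0.2500
R = −Δy/(cos θ' − cos θ) = 7.0000
v = R·ω = 7.0000·-0.2500 = -1.7500

v = -1.7500, ω = -0.2500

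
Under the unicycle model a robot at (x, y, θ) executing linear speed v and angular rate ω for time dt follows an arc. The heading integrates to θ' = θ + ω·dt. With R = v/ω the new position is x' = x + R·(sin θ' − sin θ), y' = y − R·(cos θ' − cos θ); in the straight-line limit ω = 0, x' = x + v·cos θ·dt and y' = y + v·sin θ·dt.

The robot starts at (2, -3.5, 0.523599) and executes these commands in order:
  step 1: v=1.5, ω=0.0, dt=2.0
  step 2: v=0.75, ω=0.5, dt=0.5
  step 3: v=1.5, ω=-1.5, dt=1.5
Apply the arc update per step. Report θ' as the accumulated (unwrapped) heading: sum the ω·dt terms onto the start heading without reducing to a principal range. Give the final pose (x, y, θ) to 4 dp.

step 1: θ'=0.5236 (straight) → pose (4.5981, -2.0000, 0.5236)
step 2: θ'=0.7736 (R=1.5000) → pose (4.8961, -1.7741, 0.7736)
step 3: θ'=-1.4764 (R=-1.0000) → pose (6.5904, -2.3952, -1.4764)

(6.5904, -2.3952, -1.4764)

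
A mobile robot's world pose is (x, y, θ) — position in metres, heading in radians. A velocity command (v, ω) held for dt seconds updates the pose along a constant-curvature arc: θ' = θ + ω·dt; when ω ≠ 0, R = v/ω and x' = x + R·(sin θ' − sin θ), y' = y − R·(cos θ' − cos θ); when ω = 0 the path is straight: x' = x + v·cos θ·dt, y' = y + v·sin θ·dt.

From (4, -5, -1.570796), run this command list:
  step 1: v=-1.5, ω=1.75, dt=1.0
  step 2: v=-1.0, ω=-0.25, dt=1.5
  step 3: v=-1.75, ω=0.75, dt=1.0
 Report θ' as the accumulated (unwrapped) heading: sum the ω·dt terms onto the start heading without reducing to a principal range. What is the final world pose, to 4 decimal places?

(-0.1830, -4.4489, 0.5542)

step 1: θ'=0.1792 (R=-0.8571) → pose (2.9901, -4.1566, 0.1792)
step 2: θ'=-0.1958 (R=4.0000) → pose (1.4989, -4.1442, -0.1958)
step 3: θ'=0.5542 (R=-2.3333) → pose (-0.1830, -4.4489, 0.5542)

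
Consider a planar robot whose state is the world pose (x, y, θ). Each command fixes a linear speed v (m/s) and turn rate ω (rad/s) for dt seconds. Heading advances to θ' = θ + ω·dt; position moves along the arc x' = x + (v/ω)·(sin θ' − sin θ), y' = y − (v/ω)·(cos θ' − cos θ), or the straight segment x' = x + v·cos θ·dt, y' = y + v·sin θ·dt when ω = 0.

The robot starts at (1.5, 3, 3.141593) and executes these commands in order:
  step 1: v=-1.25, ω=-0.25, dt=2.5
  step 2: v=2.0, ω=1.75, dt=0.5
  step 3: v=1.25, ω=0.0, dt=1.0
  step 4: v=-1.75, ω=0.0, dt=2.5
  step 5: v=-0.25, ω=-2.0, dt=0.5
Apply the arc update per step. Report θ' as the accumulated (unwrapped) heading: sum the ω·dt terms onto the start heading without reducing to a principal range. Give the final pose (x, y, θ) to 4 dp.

(6.6180, 2.9788, 2.3916)

step 1: θ'=2.5166 (R=5.0000) → pose (4.4255, 2.0548, 2.5166)
step 2: θ'=3.3916 (R=1.1429) → pose (3.4741, 2.2353, 3.3916)
step 3: θ'=3.3916 (straight) → pose (2.2629, 1.9261, 3.3916)
step 4: θ'=3.3916 (straight) → pose (6.5019, 3.0085, 3.3916)
step 5: θ'=2.3916 (R=0.1250) → pose (6.6180, 2.9788, 2.3916)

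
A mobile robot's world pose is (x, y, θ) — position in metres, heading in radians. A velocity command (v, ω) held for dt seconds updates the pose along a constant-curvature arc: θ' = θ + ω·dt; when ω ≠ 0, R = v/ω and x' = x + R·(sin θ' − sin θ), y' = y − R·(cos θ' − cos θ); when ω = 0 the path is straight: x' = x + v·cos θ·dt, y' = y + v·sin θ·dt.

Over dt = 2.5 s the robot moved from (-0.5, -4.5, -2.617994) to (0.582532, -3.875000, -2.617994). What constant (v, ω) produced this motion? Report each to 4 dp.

Δθ = -2.617994 − -2.617994 = 0.000000
ω = Δθ/dt = 0.000000/2.5 = 0.0000
ω = 0 → v = (Δx·cos θ + Δy·sin θ)/dt = -0.5000

v = -0.5000, ω = 0.0000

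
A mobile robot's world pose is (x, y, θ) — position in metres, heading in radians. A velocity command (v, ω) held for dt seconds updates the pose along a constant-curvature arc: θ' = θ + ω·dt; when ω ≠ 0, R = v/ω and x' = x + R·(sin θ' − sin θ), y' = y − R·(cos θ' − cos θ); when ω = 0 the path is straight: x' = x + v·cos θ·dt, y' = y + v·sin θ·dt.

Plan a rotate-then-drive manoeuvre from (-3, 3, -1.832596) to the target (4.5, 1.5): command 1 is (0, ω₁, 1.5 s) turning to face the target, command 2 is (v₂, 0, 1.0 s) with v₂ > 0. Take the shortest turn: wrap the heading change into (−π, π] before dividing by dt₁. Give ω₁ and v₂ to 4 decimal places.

ω₁ = 1.0901, v₂ = 7.6485

heading to target = atan2(1.5−3, 4.5−-3) = -0.1974
Δθ = wrap(-0.1974 − -1.8326) = 1.6352; ω₁ = Δθ/dt₁ = 1.0901
distance = √((4.5−-3)² + (1.5−3)²) = 7.6485; v₂ = distance/dt₂ = 7.6485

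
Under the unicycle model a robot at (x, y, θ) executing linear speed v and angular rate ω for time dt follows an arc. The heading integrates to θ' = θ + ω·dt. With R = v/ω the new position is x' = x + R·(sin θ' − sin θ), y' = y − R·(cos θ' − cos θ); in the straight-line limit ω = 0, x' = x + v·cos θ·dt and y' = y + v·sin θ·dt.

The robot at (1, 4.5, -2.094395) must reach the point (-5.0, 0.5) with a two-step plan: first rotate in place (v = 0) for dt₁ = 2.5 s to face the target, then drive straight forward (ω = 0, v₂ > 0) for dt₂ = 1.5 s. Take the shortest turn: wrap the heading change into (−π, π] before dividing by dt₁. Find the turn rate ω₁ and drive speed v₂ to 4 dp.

heading to target = atan2(0.5−4.5, -5−1) = -2.5536
Δθ = wrap(-2.5536 − -2.0944) = -0.4592; ω₁ = Δθ/dt₁ = -0.1837
distance = √((-5−1)² + (0.5−4.5)²) = 7.2111; v₂ = distance/dt₂ = 4.8074

ω₁ = -0.1837, v₂ = 4.8074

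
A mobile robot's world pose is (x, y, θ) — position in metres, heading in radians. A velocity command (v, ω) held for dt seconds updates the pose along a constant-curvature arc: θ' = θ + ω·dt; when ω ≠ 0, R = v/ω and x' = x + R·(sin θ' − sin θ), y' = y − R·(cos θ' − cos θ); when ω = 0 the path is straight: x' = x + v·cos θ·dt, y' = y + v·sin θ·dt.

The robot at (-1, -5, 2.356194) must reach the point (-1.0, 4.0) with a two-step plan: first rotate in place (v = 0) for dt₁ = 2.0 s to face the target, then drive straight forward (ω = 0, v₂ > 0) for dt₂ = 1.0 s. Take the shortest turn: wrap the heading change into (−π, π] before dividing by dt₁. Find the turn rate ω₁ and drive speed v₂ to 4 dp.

ω₁ = -0.3927, v₂ = 9.0000

heading to target = atan2(4−-5, -1−-1) = 1.5708
Δθ = wrap(1.5708 − 2.3562) = -0.7854; ω₁ = Δθ/dt₁ = -0.3927
distance = √((-1−-1)² + (4−-5)²) = 9.0000; v₂ = distance/dt₂ = 9.0000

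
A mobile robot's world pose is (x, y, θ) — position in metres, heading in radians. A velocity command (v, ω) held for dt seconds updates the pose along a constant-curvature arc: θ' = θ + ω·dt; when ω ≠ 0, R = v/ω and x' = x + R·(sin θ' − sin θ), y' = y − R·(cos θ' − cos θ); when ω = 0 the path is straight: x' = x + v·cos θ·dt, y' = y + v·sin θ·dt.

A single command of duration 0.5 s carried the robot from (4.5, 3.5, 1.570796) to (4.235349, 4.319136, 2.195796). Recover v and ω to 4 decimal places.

v = 1.7500, ω = 1.2500

Δθ = 2.195796 − 1.570796 = 0.625000
ω = Δθ/dt = 0.625000/0.5 = 1.2500
R = −Δy/(cos θ' − cos θ) = 1.4000
v = R·ω = 1.4000·1.2500 = 1.7500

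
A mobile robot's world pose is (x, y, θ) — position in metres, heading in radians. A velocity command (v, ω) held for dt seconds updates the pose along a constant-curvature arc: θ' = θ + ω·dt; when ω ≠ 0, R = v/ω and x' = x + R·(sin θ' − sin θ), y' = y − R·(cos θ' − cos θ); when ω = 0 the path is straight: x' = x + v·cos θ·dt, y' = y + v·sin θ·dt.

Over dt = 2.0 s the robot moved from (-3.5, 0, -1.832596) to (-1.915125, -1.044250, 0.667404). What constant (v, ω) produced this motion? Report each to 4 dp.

v = 1.2500, ω = 1.2500

Δθ = 0.667404 − -1.832596 = 2.500000
ω = Δθ/dt = 2.500000/2.0 = 1.2500
R = Δx/(sin θ' − sin θ) = 1.0000
v = R·ω = 1.0000·1.2500 = 1.2500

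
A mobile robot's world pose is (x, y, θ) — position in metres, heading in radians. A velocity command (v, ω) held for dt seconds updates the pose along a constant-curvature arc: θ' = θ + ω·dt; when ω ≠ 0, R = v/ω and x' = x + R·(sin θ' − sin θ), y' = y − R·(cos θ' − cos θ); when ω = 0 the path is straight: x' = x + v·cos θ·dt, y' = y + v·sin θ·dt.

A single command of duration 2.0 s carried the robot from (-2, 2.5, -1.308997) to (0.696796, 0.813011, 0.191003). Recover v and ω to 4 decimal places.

v = 1.7500, ω = 0.7500

Δθ = 0.191003 − -1.308997 = 1.500000
ω = Δθ/dt = 1.500000/2.0 = 0.7500
R = Δx/(sin θ' − sin θ) = 2.3333
v = R·ω = 2.3333·0.7500 = 1.7500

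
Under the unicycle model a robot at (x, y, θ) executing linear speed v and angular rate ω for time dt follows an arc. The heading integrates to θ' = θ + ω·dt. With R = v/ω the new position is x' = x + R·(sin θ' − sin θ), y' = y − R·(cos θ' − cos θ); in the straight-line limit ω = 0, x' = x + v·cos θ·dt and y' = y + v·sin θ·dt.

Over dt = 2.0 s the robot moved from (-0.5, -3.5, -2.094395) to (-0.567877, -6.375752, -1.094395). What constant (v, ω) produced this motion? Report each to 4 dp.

v = 1.5000, ω = 0.5000

Δθ = -1.094395 − -2.094395 = 1.000000
ω = Δθ/dt = 1.000000/2.0 = 0.5000
R = −Δy/(cos θ' − cos θ) = 3.0000
v = R·ω = 3.0000·0.5000 = 1.5000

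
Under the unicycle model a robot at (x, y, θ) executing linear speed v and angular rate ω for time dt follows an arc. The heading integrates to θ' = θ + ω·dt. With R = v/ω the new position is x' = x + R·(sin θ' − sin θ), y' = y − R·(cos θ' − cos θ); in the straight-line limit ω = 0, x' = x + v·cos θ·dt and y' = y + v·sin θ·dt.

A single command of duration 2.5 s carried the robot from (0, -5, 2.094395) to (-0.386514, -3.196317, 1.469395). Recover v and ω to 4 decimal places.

Δθ = 1.469395 − 2.094395 = -0.625000
ω = Δθ/dt = -0.625000/2.5 = -0.2500
R = −Δy/(cos θ' − cos θ) = -3.0000
v = R·ω = -3.0000·-0.2500 = 0.7500

v = 0.7500, ω = -0.2500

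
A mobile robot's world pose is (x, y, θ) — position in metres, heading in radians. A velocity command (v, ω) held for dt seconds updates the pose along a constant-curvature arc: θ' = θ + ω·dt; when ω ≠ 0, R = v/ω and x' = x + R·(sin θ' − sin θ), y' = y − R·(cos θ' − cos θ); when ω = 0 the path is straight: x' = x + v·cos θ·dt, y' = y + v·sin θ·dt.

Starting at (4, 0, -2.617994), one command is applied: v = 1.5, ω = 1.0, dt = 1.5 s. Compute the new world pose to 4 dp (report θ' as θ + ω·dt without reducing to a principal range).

(3.4012, -1.9553, -1.1180)

θ' = -2.6180 + 1.0·1.5 = -1.1180
R = v/ω = 1.5/1.0 = 1.5000
x' = 4 + 1.5000·(sin -1.1180 − sin -2.6180) = 3.4012
y' = 0 − 1.5000·(cos -1.1180 − cos -2.6180) = -1.9553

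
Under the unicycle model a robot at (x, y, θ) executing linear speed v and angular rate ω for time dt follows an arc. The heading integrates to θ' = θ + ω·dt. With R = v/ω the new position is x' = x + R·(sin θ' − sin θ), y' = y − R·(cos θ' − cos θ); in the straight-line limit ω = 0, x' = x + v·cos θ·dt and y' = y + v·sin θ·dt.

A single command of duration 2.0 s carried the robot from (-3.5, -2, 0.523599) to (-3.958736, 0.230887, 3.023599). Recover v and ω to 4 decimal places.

v = 1.5000, ω = 1.2500

Δθ = 3.023599 − 0.523599 = 2.500000
ω = Δθ/dt = 2.500000/2.0 = 1.2500
R = −Δy/(cos θ' − cos θ) = 1.2000
v = R·ω = 1.2000·1.2500 = 1.5000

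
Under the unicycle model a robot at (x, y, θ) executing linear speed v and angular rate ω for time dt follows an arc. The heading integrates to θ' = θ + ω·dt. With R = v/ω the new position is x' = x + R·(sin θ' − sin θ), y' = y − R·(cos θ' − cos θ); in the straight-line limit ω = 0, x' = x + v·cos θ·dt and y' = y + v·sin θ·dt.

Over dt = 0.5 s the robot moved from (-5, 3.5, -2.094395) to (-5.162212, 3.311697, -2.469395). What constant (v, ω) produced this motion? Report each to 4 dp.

Δθ = -2.469395 − -2.094395 = -0.375000
ω = Δθ/dt = -0.375000/0.5 = -0.7500
R = −Δy/(cos θ' − cos θ) = -0.6667
v = R·ω = -0.6667·-0.7500 = 0.5000

v = 0.5000, ω = -0.7500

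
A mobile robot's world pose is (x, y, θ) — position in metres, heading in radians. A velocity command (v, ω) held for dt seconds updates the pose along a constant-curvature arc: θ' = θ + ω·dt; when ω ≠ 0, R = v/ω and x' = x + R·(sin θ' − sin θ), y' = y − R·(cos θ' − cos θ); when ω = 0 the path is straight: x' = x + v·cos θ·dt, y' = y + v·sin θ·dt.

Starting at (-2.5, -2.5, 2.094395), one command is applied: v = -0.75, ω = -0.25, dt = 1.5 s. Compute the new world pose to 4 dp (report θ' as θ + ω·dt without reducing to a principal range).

θ' = 2.0944 + -0.25·1.5 = 1.7194
R = v/ω = -0.75/-0.25 = 3.0000
x' = -2.5 + 3.0000·(sin 1.7194 − sin 2.0944) = -2.1311
y' = -2.5 − 3.0000·(cos 1.7194 − cos 2.0944) = -3.5558

(-2.1311, -3.5558, 1.7194)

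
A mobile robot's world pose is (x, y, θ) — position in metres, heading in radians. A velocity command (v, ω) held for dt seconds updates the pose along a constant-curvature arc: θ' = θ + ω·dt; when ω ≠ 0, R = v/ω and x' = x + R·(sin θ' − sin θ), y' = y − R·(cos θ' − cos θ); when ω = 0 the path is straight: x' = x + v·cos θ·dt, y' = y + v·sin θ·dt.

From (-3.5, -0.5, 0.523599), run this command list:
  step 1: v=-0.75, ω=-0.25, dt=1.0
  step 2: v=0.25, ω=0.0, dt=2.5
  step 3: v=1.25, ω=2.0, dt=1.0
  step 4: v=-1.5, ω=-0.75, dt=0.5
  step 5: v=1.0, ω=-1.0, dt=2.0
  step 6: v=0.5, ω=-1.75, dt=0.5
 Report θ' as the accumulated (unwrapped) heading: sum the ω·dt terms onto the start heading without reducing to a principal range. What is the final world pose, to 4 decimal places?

(-1.6564, 0.9281, -0.9764)

step 1: θ'=0.2736 (R=3.0000) → pose (-4.1894, -0.7903, 0.2736)
step 2: θ'=0.2736 (straight) → pose (-3.5877, -0.6215, 0.2736)
step 3: θ'=2.2736 (R=0.6250) → pose (-3.2796, 0.3843, 2.2736)
step 4: θ'=1.8986 (R=2.0000) → pose (-2.9122, -0.2645, 1.8986)
step 5: θ'=-0.1014 (R=-1.0000) → pose (-1.8642, 1.0523, -0.1014)
step 6: θ'=-0.9764 (R=-0.2857) → pose (-1.6564, 0.9281, -0.9764)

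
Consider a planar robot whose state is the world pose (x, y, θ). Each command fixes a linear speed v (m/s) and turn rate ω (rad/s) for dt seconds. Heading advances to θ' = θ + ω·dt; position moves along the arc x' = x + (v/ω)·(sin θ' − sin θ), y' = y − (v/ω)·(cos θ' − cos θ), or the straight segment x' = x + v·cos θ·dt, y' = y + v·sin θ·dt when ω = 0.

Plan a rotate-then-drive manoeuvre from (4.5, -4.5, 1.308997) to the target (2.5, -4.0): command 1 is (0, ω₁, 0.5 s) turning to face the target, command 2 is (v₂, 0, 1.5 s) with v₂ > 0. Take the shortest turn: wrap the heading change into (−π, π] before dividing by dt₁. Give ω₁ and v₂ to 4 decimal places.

ω₁ = 3.1752, v₂ = 1.3744

heading to target = atan2(-4−-4.5, 2.5−4.5) = 2.8966
Δθ = wrap(2.8966 − 1.3090) = 1.5876; ω₁ = Δθ/dt₁ = 3.1752
distance = √((2.5−4.5)² + (-4−-4.5)²) = 2.0616; v₂ = distance/dt₂ = 1.3744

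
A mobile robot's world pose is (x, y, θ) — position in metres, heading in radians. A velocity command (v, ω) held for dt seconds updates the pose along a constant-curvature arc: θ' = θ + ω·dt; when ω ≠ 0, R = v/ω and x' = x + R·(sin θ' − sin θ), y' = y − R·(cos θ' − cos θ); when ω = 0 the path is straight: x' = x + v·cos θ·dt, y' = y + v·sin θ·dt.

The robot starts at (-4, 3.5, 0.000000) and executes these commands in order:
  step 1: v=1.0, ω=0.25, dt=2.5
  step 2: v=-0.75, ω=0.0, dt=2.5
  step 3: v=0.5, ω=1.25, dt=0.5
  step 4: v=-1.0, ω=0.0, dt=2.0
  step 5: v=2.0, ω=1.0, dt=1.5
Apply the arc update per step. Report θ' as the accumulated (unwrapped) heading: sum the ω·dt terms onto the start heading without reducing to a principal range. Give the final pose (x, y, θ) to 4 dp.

(-4.7999, 3.9386, 2.7500)

step 1: θ'=0.6250 (R=4.0000) → pose (-1.6596, 4.2561, 0.6250)
step 2: θ'=0.6250 (straight) → pose (-3.1802, 3.1591, 0.6250)
step 3: θ'=1.2500 (R=0.4000) → pose (-3.0346, 3.3573, 1.2500)
step 4: θ'=1.2500 (straight) → pose (-3.6653, 1.4594, 1.2500)
step 5: θ'=2.7500 (R=2.0000) → pose (-4.7999, 3.9386, 2.7500)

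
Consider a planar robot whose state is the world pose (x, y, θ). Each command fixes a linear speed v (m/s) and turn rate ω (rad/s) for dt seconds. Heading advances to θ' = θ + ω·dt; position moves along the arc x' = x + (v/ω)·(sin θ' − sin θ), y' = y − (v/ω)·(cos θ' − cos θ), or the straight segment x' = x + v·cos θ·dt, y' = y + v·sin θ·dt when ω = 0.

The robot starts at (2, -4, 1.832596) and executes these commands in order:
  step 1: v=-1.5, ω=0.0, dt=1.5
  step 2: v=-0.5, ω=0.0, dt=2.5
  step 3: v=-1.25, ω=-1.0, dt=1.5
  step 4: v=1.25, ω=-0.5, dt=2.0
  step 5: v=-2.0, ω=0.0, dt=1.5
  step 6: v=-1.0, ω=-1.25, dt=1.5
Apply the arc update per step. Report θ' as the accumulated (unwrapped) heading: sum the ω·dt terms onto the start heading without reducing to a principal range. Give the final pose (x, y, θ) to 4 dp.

step 1: θ'=1.8326 (straight) → pose (2.5823, -6.1733, 1.8326)
step 2: θ'=1.8326 (straight) → pose (2.9059, -7.3807, 1.8326)
step 3: θ'=0.3326 (R=1.2500) → pose (2.1066, -8.8858, 0.3326)
step 4: θ'=-0.6674 (R=-2.5000) → pose (4.4702, -9.2852, -0.6674)
step 5: θ'=-0.6674 (straight) → pose (2.1139, -7.4283, -0.6674)
step 6: θ'=-2.5424 (R=0.8000) → pose (2.1579, -6.1394, -2.5424)

(2.1579, -6.1394, -2.5424)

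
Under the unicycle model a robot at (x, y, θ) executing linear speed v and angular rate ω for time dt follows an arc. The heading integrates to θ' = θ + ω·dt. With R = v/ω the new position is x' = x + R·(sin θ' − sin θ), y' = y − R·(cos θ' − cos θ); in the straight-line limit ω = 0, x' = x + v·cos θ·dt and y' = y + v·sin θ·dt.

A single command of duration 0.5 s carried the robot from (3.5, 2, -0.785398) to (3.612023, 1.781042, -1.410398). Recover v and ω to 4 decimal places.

v = 0.5000, ω = -1.2500

Δθ = -1.410398 − -0.785398 = -0.625000
ω = Δθ/dt = -0.625000/0.5 = -1.2500
R = −Δy/(cos θ' − cos θ) = -0.4000
v = R·ω = -0.4000·-1.2500 = 0.5000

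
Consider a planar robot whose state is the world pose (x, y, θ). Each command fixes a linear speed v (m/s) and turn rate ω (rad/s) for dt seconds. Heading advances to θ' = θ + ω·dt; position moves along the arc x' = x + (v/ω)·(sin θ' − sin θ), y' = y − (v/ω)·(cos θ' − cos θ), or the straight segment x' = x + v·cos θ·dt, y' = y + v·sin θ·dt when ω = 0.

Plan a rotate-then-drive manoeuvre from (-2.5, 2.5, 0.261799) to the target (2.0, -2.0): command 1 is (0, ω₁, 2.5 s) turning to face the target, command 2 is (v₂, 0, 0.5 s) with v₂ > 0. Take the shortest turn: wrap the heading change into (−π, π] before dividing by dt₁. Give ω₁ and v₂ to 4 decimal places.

heading to target = atan2(-2−2.5, 2−-2.5) = -0.7854
Δθ = wrap(-0.7854 − 0.2618) = -1.0472; ω₁ = Δθ/dt₁ = -0.4189
distance = √((2−-2.5)² + (-2−2.5)²) = 6.3640; v₂ = distance/dt₂ = 12.7279

ω₁ = -0.4189, v₂ = 12.7279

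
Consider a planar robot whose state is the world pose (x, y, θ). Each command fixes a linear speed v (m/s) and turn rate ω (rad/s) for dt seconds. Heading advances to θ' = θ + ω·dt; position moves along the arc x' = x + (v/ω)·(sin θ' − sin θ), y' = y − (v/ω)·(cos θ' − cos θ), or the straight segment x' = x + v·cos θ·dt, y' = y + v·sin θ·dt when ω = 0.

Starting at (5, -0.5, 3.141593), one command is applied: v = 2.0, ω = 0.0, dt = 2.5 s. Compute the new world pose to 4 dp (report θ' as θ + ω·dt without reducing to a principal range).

θ' = 3.1416 + 0.0·2.5 = 3.1416
ω = 0 → straight: x' = 5 + 2.0·cos(3.1416)·2.5 = 0.0000
y' = -0.5 + 2.0·sin(3.1416)·2.5 = -0.5000

(0.0000, -0.5000, 3.1416)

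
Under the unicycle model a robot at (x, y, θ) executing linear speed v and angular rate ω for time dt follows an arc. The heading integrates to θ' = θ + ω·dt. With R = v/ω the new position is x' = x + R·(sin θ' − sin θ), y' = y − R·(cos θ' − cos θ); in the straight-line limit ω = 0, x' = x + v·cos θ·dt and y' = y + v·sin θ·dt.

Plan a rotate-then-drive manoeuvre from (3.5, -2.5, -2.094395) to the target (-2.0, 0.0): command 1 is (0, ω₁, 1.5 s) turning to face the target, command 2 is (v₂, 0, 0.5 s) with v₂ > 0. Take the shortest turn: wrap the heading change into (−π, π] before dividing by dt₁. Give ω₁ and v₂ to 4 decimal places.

heading to target = atan2(0−-2.5, -2−3.5) = 2.7150
Δθ = wrap(2.7150 − -2.0944) = -1.4738; ω₁ = Δθ/dt₁ = -0.9826
distance = √((-2−3.5)² + (0−-2.5)²) = 6.0415; v₂ = distance/dt₂ = 12.0830

ω₁ = -0.9826, v₂ = 12.0830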